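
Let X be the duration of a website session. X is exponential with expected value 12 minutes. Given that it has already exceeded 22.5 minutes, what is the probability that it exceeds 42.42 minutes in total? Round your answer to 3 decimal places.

The rate is λ = 1/12 = 0.0833333 per minute.
The exponential is memoryless, so the remaining time is again Exp(λ): the condition X > 22.5 is irrelevant.
P(X > 19.92) = e^(−1.66) ≈ 0.190.

0.190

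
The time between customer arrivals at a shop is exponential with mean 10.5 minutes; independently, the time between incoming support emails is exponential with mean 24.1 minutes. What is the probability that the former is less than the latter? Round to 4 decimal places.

λ_1 = 1/10.5 = 0.0952381, λ_2 = 1/24.1 = 0.0414938.
For independent exponentials, P(the former < the latter) = λ_1/(λ_1+λ_2) = 0.0952381/0.136732 ≈ 0.6965.

0.6965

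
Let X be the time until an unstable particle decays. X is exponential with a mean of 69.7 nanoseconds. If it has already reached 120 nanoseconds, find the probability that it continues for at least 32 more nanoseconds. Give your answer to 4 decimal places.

The rate is λ = 1/69.7 = 0.0143472 per nanosecond.
The exponential is memoryless, so the remaining time is again Exp(λ): the condition X > 120 is irrelevant.
P(X > 32) = e^(−0.45911) ≈ 0.6318.

0.6318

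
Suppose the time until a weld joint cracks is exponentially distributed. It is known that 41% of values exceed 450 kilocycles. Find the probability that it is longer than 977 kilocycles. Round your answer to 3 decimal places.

e^(−λ·450) = 0.41 ⇒ λ = −ln(0.41)/450 = 0.00198133.
P(X > 977) = e^(−0.00198133·977) = e^(−1.9358) ≈ 0.144.

0.144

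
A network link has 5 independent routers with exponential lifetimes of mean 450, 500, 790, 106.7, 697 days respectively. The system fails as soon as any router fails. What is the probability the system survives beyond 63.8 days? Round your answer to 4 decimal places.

0.3536

The first failure time is exponential with rate Σλ_i = 1/450 + 1/500 + 1/790 + 1/106.7 + 1/697 = 0.0162948 per day.
P(min > 63.8) = e^(−0.0162948·63.8) = e^(−1.0396) ≈ 0.3536.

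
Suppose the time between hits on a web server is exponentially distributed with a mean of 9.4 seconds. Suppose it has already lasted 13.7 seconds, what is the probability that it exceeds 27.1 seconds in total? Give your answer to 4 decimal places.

The rate is λ = 1/9.4 = 0.106383 per second.
The exponential is memoryless, so the remaining time is again Exp(λ): the condition X > 13.7 is irrelevant.
P(X > 13.4) = e^(−1.4255) ≈ 0.2404.

0.2404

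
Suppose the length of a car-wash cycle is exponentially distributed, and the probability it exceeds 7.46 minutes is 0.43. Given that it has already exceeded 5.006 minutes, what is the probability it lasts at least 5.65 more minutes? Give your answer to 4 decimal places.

0.5277

From e^(−λ·7.46) = 0.43, λ = −ln(0.43)/7.46 = 0.113133.
Memoryless: P(X > 5.006+5.65 | X > 5.006) = P(X > 5.65) = e^(−0.113133·5.65) ≈ 0.5277.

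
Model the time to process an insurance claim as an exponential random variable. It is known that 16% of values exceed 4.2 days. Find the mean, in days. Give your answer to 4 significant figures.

2.292

e^(−λ·4.2) = 0.16 ⇒ λ = −ln(0.16)/4.2 = 0.436329.
Mean = 1/λ = 2.29185 days.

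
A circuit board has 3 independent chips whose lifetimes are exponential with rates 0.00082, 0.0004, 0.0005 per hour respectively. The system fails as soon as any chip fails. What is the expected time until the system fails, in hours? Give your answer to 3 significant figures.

581

The time to first failure is exponential with rate Σλ = 0.00082 + 0.0004 + 0.0005 = 0.00172.
E[min] = 1/Σλ = 1/0.00172 = 581.395 hours.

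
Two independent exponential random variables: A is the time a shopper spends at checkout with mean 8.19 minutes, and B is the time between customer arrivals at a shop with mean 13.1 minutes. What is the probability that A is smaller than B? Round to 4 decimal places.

λ_1 = 1/8.19 = 0.1221, λ_2 = 1/13.1 = 0.0763359.
For independent exponentials, P(A < B) = λ_1/(λ_1+λ_2) = 0.1221/0.198436 ≈ 0.6153.

0.6153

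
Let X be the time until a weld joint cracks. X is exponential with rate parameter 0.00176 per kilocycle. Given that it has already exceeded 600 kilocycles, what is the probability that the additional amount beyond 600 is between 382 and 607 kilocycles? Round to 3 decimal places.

0.167

Memoryless: the residual past 600 is again Exp(λ).
P(382 < residual < 607) = e^(−λ·382) − e^(−λ·607) = 0.51052 − 0.34359 ≈ 0.167.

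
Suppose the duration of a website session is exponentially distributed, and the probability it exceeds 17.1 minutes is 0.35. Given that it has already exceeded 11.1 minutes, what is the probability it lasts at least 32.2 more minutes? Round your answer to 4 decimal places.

0.1385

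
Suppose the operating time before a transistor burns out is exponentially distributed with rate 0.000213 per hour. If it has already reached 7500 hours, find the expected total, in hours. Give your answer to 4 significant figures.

12190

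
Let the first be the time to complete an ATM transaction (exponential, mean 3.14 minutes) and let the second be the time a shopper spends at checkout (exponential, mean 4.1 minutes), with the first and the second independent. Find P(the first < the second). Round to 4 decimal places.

0.5663

λ_1 = 1/3.14 = 0.318471, λ_2 = 1/4.1 = 0.243902.
For independent exponentials, P(the first < the second) = λ_1/(λ_1+λ_2) = 0.318471/0.562374 ≈ 0.5663.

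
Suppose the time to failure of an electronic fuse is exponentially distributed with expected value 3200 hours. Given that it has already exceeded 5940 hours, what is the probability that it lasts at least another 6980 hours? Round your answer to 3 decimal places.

The rate is λ = 1/3200 = 0.0003125 per hour.
The exponential is memoryless, so the remaining time is again Exp(λ): the condition X > 5940 is irrelevant.
P(X > 6980) = e^(−2.1812) ≈ 0.113.

0.113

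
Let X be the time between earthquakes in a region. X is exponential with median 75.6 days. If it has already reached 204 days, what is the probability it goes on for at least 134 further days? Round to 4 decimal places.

0.2927

For an exponential, median = ln(2)/λ, so λ = ln 2 / 75.6 = 0.00916861 per day.
P(X > s+t | X > s) = e^(−λ(s+t))/e^(−λs) = e^(−λt), independent of s = 204.
P(X > 134) = e^(−1.2286) ≈ 0.2927.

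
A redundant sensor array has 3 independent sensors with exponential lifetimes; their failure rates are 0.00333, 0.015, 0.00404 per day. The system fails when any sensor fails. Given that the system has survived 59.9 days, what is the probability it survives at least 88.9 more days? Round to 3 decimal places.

0.137

Time to first failure ~ Exp(Σλ) with Σλ = 0.02237.
By memorylessness, P(T > 59.9+88.9 | T > 59.9) = P(T > 88.9) = e^(−0.02237·88.9) ≈ 0.137.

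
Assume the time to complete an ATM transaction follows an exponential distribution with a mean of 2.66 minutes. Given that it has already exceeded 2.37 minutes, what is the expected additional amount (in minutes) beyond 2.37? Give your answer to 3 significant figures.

2.66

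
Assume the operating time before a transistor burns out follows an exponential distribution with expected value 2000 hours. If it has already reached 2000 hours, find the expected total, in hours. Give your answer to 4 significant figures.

4000

The rate is λ = 1/2000 = 0.0005 per hour.
By memorylessness, E[X | X > 2000] = 2000 + 1/λ = 2000 + 2000 = 4000 hours.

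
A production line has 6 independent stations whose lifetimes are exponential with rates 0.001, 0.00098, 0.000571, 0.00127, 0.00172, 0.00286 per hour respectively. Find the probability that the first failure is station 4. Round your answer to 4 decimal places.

The time to first failure is exponential with rate Σλ = 0.001 + 0.00098 + 0.000571 + 0.00127 + 0.00172 + 0.00286 = 0.008401.
P(station 4 first) = λ_4/Σλ = 0.00127/0.008401 ≈ 0.1512.

0.1512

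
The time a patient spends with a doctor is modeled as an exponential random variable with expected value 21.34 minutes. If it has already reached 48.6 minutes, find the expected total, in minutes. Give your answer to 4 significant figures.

69.94

The rate is λ = 1/21.34 = 0.0468604 per minute.
By memorylessness, E[X | X > 48.6] = 48.6 + 1/λ = 48.6 + 21.34 = 69.94 minutes.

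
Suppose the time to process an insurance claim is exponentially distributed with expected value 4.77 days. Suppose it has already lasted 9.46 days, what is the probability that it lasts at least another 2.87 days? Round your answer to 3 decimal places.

The rate is λ = 1/4.77 = 0.209644 per day.
By the memoryless property, P(X > 9.46+2.87 | X > 9.46) = P(X > 2.87).
P(X > 2.87) = e^(−0.60168) ≈ 0.548.

0.548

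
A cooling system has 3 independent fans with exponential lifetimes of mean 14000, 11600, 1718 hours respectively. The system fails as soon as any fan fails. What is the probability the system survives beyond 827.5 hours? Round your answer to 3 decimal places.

0.542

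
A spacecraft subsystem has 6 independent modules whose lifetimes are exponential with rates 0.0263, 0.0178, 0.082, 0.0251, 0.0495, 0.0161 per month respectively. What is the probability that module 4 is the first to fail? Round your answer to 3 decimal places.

0.116

The time to first failure is exponential with rate Σλ = 0.0263 + 0.0178 + 0.082 + 0.0251 + 0.0495 + 0.0161 = 0.2168.
P(module 4 first) = λ_4/Σλ = 0.0251/0.2168 ≈ 0.116.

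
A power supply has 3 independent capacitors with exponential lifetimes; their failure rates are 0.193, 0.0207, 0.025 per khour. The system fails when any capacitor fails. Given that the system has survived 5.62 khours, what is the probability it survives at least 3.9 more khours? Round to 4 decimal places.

0.3942

Time to first failure ~ Exp(Σλ) with Σλ = 0.2387.
By memorylessness, P(T > 5.62+3.9 | T > 5.62) = P(T > 3.9) = e^(−0.2387·3.9) ≈ 0.3942.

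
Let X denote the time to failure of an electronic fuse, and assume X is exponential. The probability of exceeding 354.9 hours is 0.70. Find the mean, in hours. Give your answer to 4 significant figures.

e^(−λ·354.9) = 0.70 ⇒ λ = −ln(0.70)/354.9 = 0.001005.
Mean = 1/λ = 995.024 hours.

995.0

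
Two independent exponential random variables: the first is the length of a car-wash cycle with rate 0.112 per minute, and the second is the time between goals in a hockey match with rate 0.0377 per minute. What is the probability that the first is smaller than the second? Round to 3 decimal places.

0.748

λ_1 = 0.112, λ_2 = 0.0377.
For independent exponentials, P(the first < the second) = λ_1/(λ_1+λ_2) = 0.112/0.1497 ≈ 0.748.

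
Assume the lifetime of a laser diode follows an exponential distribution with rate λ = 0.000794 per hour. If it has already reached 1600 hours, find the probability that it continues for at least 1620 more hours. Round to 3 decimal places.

0.276

P(X > s+t | X > s) = e^(−λ(s+t))/e^(−λs) = e^(−λt), independent of s = 1600.
P(X > 1620) = e^(−1.2863) ≈ 0.276.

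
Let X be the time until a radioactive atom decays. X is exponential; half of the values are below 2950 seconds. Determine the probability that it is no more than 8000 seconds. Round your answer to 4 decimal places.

0.8474

For an exponential, median = ln(2)/λ, so λ = ln 2 / 2950 = 0.000234965 per second.
P(X ≤ 8000) = 1 − e^(−λ·8000) = 1 − e^(−1.8797) ≈ 0.8474.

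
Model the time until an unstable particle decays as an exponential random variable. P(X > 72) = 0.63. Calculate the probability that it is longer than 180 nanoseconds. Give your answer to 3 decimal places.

0.315

e^(−λ·72) = 0.63 ⇒ λ = −ln(0.63)/72 = 0.00641716.
P(X > 180) = e^(−0.00641716·180) = e^(−1.1551) ≈ 0.315.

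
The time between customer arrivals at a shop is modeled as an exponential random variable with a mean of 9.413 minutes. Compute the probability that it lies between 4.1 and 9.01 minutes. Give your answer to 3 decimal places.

The rate is λ = 1/9.413 = 0.106236 per minute.
P(4.1 < X < 9.01) = e^(−λ·4.1) − e^(−λ·9.01) = 0.64690 − 0.38397 ≈ 0.263.

0.263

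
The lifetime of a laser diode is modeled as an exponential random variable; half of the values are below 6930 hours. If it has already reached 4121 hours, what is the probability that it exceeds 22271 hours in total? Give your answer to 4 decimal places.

For an exponential, median = ln(2)/λ, so λ = ln 2 / 6930 = 0.000100021 per hour.
P(X > s+t | X > s) = e^(−λ(s+t))/e^(−λs) = e^(−λt), independent of s = 4121.
P(X > 18150) = e^(−1.8154) ≈ 0.1628.

0.1628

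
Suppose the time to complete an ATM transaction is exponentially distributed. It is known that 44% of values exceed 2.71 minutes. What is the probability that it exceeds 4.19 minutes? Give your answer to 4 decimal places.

0.2810

e^(−λ·2.71) = 0.44 ⇒ λ = −ln(0.44)/2.71 = 0.302945.
P(X > 4.19) = e^(−0.302945·4.19) = e^(−1.2693) ≈ 0.2810.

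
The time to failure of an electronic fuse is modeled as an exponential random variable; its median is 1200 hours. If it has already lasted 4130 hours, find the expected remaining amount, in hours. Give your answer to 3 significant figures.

1730

For an exponential, median = ln(2)/λ, so λ = ln 2 / 1200 = 0.000577623 per hour.
By memorylessness, the remaining amount past any threshold is again Exp(λ) with mean 1/λ = 1731.23 hours.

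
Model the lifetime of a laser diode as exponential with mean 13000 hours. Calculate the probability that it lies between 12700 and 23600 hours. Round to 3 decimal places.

0.214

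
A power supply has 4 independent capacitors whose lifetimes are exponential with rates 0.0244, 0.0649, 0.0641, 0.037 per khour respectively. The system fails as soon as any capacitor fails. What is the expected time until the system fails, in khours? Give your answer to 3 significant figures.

5.25

The time to first failure is exponential with rate Σλ = 0.0244 + 0.0649 + 0.0641 + 0.037 = 0.1904.
E[min] = 1/Σλ = 1/0.1904 = 5.2521 khours.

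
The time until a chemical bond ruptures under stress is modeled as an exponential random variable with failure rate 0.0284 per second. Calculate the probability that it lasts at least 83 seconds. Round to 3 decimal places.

P(X > 83) = e^(−λ·83) = e^(−2.3572) ≈ 0.095.

0.095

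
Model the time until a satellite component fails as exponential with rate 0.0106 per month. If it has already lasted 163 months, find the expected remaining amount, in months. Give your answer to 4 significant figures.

By memorylessness, the remaining amount past any threshold is again Exp(λ) with mean 1/λ = 94.3396 months.

94.34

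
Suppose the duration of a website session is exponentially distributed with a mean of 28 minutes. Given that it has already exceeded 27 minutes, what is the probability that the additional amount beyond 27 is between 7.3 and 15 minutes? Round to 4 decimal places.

0.1852

The rate is λ = 1/28 = 0.0357143 per minute.
Memoryless: the residual past 27 is again Exp(λ).
P(7.3 < residual < 15) = e^(−λ·7.3) − e^(−λ·15) = 0.77050 − 0.58525 ≈ 0.1852.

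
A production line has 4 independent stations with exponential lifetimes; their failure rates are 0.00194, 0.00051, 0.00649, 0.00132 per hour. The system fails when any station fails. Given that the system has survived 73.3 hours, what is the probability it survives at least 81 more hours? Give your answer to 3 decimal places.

0.436

Time to first failure ~ Exp(Σλ) with Σλ = 0.01026.
By memorylessness, P(T > 73.3+81 | T > 73.3) = P(T > 81) = e^(−0.01026·81) ≈ 0.436.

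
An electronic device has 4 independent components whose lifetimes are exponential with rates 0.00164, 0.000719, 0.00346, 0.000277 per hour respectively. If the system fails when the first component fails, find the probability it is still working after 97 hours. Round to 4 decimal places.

0.5536

The time to first failure is exponential with rate Σλ = 0.00164 + 0.000719 + 0.00346 + 0.000277 = 0.006096.
P(min > 97) = e^(−0.006096·97) = e^(−0.59131) ≈ 0.5536.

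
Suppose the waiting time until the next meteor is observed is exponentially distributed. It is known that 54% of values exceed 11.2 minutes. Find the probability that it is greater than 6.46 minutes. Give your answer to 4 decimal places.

e^(−λ·11.2) = 0.54 ⇒ λ = −ln(0.54)/11.2 = 0.0550166.
P(X > 6.46) = e^(−0.0550166·6.46) = e^(−0.35541) ≈ 0.7009.

0.7009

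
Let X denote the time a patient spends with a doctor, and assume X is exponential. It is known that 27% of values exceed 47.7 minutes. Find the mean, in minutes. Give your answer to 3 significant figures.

e^(−λ·47.7) = 0.27 ⇒ λ = −ln(0.27)/47.7 = 0.0274493.
Mean = 1/λ = 36.4308 minutes.

36.4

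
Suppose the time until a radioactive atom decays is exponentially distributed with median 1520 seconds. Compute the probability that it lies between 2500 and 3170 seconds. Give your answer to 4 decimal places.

0.0842

For an exponential, median = ln(2)/λ, so λ = ln 2 / 1520 = 0.000456018 per second.
P(2500 < X < 3170) = e^(−λ·2500) − e^(−λ·3170) = 0.31980 − 0.23561 ≈ 0.0842.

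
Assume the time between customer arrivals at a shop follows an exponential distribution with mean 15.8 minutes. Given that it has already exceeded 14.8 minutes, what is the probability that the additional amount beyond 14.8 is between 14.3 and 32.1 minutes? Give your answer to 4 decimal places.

0.2734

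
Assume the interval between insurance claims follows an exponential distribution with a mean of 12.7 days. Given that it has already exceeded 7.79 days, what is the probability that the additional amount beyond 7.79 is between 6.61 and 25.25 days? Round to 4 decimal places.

The rate is λ = 1/12.7 = 0.0787402 per day.
Memoryless: the residual past 7.79 is again Exp(λ).
P(6.61 < residual < 25.25) = e^(−λ·6.61) − e^(−λ·25.25) = 0.59424 − 0.13694 ≈ 0.4573.

0.4573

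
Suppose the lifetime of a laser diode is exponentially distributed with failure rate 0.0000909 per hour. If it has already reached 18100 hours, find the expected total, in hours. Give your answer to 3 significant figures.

29100

By memorylessness, E[X | X > 18100] = 18100 + 1/λ = 18100 + 11001.1 = 29101.1 hours.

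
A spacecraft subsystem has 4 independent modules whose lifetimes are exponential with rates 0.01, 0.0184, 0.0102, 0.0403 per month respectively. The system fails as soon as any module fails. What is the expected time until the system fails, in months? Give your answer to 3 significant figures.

12.7

The time to first failure is exponential with rate Σλ = 0.01 + 0.0184 + 0.0102 + 0.0403 = 0.0789.
E[min] = 1/Σλ = 1/0.0789 = 12.6743 months.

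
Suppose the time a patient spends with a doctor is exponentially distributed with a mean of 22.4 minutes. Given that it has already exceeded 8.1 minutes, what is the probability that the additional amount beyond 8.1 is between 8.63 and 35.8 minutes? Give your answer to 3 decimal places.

The rate is λ = 1/22.4 = 0.0446429 per minute.
Memoryless: the residual past 8.1 is again Exp(λ).
P(8.63 < residual < 35.8) = e^(−λ·8.63) − e^(−λ·35.8) = 0.68027 − 0.20226 ≈ 0.478.

0.478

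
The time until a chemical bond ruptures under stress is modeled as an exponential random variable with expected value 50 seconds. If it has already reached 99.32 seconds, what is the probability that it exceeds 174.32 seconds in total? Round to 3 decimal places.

0.223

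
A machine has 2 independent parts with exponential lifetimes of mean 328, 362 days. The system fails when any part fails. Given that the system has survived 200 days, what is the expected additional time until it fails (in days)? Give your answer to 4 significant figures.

First-failure rate Σλ = 1/328 + 1/362 = 0.00581121.
By memorylessness the expected residual is 1/Σλ = 172.081 days, regardless of the 200 already elapsed.

172.1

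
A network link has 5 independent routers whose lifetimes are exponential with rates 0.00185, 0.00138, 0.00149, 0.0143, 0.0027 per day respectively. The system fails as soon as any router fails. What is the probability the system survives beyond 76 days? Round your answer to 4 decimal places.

The time to first failure is exponential with rate Σλ = 0.00185 + 0.00138 + 0.00149 + 0.0143 + 0.0027 = 0.02172.
P(min > 76) = e^(−0.02172·76) = e^(−1.6507) ≈ 0.1919.

0.1919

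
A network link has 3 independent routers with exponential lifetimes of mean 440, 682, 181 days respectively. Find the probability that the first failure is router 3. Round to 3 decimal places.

Rates: λ_i = 1/mean_i → 0.00227273, 0.00146628, 0.00552486; Σλ = 0.00926386.
P(router 3 first) = λ_3/Σλ = 0.00552486/0.00926386 ≈ 0.596.

0.596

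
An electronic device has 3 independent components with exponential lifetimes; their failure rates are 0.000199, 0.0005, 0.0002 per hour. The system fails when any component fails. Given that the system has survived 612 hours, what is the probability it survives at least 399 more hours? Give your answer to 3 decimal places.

0.699

Time to first failure ~ Exp(Σλ) with Σλ = 0.000899.
By memorylessness, P(T > 612+399 | T > 612) = P(T > 399) = e^(−0.000899·399) ≈ 0.699.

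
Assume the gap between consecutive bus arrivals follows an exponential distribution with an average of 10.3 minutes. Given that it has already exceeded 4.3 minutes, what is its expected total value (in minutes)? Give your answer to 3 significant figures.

The rate is λ = 1/10.3 = 0.0970874 per minute.
By memorylessness, E[X | X > 4.3] = 4.3 + 1/λ = 4.3 + 10.3 = 14.6 minutes.

14.6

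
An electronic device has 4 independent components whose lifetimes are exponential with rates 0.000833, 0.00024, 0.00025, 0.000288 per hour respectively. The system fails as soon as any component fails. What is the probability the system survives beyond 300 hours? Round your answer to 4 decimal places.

0.6167

The time to first failure is exponential with rate Σλ = 0.000833 + 0.00024 + 0.00025 + 0.000288 = 0.001611.
P(min > 300) = e^(−0.001611·300) = e^(−0.4833) ≈ 0.6167.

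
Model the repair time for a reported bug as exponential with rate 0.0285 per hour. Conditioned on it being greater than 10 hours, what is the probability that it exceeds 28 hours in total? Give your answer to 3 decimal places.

0.599

P(X > s+t | X > s) = e^(−λ(s+t))/e^(−λs) = e^(−λt), independent of s = 10.
P(X > 18) = e^(−0.513) ≈ 0.599.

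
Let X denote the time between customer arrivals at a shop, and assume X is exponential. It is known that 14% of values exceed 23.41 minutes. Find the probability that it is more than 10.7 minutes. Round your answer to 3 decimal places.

e^(−λ·23.41) = 0.14 ⇒ λ = −ln(0.14)/23.41 = 0.083986.
P(X > 10.7) = e^(−0.083986·10.7) = e^(−0.89865) ≈ 0.407.

0.407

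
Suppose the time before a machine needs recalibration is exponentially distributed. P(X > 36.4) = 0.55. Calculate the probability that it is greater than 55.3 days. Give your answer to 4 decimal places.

0.4032

e^(−λ·36.4) = 0.55 ⇒ λ = −ln(0.55)/36.4 = 0.0164241.
P(X > 55.3) = e^(−0.0164241·55.3) = e^(−0.90825) ≈ 0.4032.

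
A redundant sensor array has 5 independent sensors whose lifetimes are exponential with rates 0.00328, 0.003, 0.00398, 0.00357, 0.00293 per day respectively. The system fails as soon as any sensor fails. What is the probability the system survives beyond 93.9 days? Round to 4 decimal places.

The time to first failure is exponential with rate Σλ = 0.00328 + 0.003 + 0.00398 + 0.00357 + 0.00293 = 0.01676.
P(min > 93.9) = e^(−0.01676·93.9) = e^(−1.5738) ≈ 0.2073.

0.2073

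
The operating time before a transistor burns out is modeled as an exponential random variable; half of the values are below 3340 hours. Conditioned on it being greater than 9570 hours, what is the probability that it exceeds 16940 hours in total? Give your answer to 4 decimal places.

For an exponential, median = ln(2)/λ, so λ = ln 2 / 3340 = 0.000207529 per hour.
The exponential is memoryless, so the remaining time is again Exp(λ): the condition X > 9570 is irrelevant.
P(X > 7370) = e^(−1.5295) ≈ 0.2166.

0.2166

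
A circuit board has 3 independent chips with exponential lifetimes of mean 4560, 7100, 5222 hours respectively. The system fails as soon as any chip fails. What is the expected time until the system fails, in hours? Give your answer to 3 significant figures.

1810

The first failure time is exponential with rate Σλ_i = 1/4560 + 1/7100 + 1/5222 = 0.000551641 per hour.
E[min] = 1/Σλ = 1/0.000551641 = 1812.77 hours.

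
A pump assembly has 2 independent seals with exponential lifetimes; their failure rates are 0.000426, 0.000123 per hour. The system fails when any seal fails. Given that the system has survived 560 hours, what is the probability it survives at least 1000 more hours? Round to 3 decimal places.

Time to first failure ~ Exp(Σλ) with Σλ = 0.000549.
By memorylessness, P(T > 560+1000 | T > 560) = P(T > 1000) = e^(−0.000549·1000) ≈ 0.578.

0.578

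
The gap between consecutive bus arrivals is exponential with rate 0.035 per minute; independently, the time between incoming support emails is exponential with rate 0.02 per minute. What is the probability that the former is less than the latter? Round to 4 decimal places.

0.6364

λ_1 = 0.035, λ_2 = 0.02.
For independent exponentials, P(the former < the latter) = λ_1/(λ_1+λ_2) = 0.035/0.055 ≈ 0.6364.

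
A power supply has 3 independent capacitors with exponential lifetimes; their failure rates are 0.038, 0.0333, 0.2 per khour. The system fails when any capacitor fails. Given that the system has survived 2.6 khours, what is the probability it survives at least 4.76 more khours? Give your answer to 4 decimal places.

0.2749

Time to first failure ~ Exp(Σλ) with Σλ = 0.2713.
By memorylessness, P(T > 2.6+4.76 | T > 2.6) = P(T > 4.76) = e^(−0.2713·4.76) ≈ 0.2749.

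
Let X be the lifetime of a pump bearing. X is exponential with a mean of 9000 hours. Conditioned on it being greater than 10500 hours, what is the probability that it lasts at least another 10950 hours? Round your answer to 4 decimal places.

0.2962

The rate is λ = 1/9000 = 0.000111111 per hour.
P(X > s+t | X > s) = e^(−λ(s+t))/e^(−λs) = e^(−λt), independent of s = 10500.
P(X > 10950) = e^(−1.2167) ≈ 0.2962.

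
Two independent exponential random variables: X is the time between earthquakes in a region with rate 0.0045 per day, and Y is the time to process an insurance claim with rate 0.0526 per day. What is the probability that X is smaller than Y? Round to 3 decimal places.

0.079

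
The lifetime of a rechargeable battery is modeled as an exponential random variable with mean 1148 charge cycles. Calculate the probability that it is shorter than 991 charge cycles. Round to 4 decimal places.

The rate is λ = 1/1148 = 0.00087108 per charge cycle.
P(X ≤ 991) = 1 − e^(−λ·991) = 1 − e^(−0.86324) ≈ 0.5782.

0.5782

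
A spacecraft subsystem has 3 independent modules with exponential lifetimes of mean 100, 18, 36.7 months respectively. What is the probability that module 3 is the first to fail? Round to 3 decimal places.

Rates: λ_i = 1/mean_i → 0.01, 0.0555556, 0.027248; Σλ = 0.0928035.
P(module 3 first) = λ_3/Σλ = 0.027248/0.0928035 ≈ 0.294.

0.294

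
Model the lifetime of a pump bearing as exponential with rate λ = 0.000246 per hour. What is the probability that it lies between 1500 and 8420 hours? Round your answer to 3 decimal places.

P(1500 < X < 8420) = e^(−λ·1500) − e^(−λ·8420) = 0.69143 − 0.12602 ≈ 0.565.

0.565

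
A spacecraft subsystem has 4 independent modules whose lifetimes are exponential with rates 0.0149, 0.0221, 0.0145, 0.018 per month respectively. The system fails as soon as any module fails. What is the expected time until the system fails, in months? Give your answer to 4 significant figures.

14.39

The time to first failure is exponential with rate Σλ = 0.0149 + 0.0221 + 0.0145 + 0.018 = 0.0695.
E[min] = 1/Σλ = 1/0.0695 = 14.3885 months.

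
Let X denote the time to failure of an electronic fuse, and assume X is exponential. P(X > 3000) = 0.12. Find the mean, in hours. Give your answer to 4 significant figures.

e^(−λ·3000) = 0.12 ⇒ λ = −ln(0.12)/3000 = 0.000706755.
Mean = 1/λ = 1414.92 hours.

1415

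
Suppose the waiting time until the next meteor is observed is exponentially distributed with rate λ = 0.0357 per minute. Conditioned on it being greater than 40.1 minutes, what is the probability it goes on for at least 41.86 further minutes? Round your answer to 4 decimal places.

By the memoryless property, P(X > 40.1+41.86 | X > 40.1) = P(X > 41.86).
P(X > 41.86) = e^(−1.4944) ≈ 0.2244.

0.2244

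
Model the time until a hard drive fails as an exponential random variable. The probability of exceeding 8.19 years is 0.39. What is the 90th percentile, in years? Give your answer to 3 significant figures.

20.0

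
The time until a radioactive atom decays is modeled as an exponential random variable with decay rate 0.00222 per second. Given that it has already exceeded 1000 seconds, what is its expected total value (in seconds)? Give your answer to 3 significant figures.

By memorylessness, E[X | X > 1000] = 1000 + 1/λ = 1000 + 450.45 = 1450.45 seconds.

1450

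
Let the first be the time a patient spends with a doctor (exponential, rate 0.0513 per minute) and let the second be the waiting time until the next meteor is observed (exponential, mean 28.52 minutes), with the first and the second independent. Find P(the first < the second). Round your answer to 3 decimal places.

0.594

λ_1 = 0.0513, λ_2 = 1/28.52 = 0.0350631.
For independent exponentials, P(the first < the second) = λ_1/(λ_1+λ_2) = 0.0513/0.0863631 ≈ 0.594.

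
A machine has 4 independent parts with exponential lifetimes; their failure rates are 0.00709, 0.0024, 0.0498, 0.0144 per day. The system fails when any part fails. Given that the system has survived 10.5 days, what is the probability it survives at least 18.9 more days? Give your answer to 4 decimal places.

0.2484

Time to first failure ~ Exp(Σλ) with Σλ = 0.07369.
By memorylessness, P(T > 10.5+18.9 | T > 10.5) = P(T > 18.9) = e^(−0.07369·18.9) ≈ 0.2484.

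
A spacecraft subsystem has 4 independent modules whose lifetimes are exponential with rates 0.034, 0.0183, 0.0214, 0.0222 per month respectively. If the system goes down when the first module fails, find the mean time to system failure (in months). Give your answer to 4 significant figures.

10.43

The time to first failure is exponential with rate Σλ = 0.034 + 0.0183 + 0.0214 + 0.0222 = 0.0959.
E[min] = 1/Σλ = 1/0.0959 = 10.4275 months.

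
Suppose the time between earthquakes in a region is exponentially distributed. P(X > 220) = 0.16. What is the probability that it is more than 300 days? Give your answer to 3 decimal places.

0.082

e^(−λ·220) = 0.16 ⇒ λ = −ln(0.16)/220 = 0.00832992.
P(X > 300) = e^(−0.00832992·300) = e^(−2.499) ≈ 0.082.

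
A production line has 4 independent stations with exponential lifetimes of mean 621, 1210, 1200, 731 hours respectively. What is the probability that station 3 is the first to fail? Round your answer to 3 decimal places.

0.180

Rates: λ_i = 1/mean_i → 0.00161031, 0.000826446, 0.000833333, 0.00136799; Σλ = 0.00463807.
P(station 3 first) = λ_3/Σλ = 0.000833333/0.00463807 ≈ 0.180.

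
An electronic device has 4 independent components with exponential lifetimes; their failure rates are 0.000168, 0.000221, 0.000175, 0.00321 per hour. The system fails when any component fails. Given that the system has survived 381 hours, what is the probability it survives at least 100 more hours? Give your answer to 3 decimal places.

Time to first failure ~ Exp(Σλ) with Σλ = 0.003774.
By memorylessness, P(T > 381+100 | T > 381) = P(T > 100) = e^(−0.003774·100) ≈ 0.686.

0.686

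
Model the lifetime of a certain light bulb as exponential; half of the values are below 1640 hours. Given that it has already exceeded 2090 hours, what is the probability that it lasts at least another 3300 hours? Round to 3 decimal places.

0.248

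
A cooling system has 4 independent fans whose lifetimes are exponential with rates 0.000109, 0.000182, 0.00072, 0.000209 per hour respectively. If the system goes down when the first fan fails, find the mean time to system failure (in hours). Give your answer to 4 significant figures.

The time to first failure is exponential with rate Σλ = 0.000109 + 0.000182 + 0.00072 + 0.000209 = 0.00122.
E[min] = 1/Σλ = 1/0.00122 = 819.672 hours.

819.7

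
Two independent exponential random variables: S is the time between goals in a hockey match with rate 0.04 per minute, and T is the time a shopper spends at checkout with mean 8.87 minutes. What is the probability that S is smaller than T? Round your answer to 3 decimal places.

λ_1 = 0.04, λ_2 = 1/8.87 = 0.11274.
For independent exponentials, P(S < T) = λ_1/(λ_1+λ_2) = 0.04/0.15274 ≈ 0.262.

0.262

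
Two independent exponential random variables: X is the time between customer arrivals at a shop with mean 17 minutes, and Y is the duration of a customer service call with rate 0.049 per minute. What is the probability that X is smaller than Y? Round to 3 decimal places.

λ_1 = 1/17 = 0.0588235, λ_2 = 0.049.
For independent exponentials, P(X < Y) = λ_1/(λ_1+λ_2) = 0.0588235/0.107824 ≈ 0.546.

0.546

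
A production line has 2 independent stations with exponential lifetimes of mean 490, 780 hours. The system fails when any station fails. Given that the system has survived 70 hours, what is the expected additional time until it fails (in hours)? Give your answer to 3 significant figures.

301

First-failure rate Σλ = 1/490 + 1/780 = 0.00332287.
By memorylessness the expected residual is 1/Σλ = 300.945 hours, regardless of the 70 already elapsed.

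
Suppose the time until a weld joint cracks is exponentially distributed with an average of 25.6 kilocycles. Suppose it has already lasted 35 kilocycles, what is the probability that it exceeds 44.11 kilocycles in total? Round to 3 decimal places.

0.701

The rate is λ = 1/25.6 = 0.0390625 per kilocycle.
By the memoryless property, P(X > 35+9.11 | X > 35) = P(X > 9.11).
P(X > 9.11) = e^(−0.35586) ≈ 0.701.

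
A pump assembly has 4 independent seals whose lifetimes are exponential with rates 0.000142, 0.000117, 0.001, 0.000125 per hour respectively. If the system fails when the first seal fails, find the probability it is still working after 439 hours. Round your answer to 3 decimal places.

0.545

The time to first failure is exponential with rate Σλ = 0.000142 + 0.000117 + 0.001 + 0.000125 = 0.001384.
P(min > 439) = e^(−0.001384·439) = e^(−0.60758) ≈ 0.545.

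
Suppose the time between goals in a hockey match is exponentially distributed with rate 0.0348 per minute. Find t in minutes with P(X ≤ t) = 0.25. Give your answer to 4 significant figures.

8.267

Set 1 − e^(−λt) = 0.25, so t = −ln(0.75)/λ = 0.28768/0.0348 ≈ 8.26673 minutes.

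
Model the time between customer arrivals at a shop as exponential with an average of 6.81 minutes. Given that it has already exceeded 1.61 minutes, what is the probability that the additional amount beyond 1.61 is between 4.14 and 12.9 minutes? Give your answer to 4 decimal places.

0.3940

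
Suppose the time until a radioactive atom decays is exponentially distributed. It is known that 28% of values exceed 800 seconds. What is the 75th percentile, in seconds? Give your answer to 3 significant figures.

871

e^(−λ·800) = 0.28 ⇒ λ = −ln(0.28)/800 = 0.00159121.
75th percentile: 1 − e^(−λt) = 0.75, t = −ln(0.25)/λ = 871.222 seconds.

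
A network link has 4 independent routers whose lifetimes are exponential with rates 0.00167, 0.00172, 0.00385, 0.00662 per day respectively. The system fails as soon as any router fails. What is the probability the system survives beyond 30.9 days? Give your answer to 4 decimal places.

The time to first failure is exponential with rate Σλ = 0.00167 + 0.00172 + 0.00385 + 0.00662 = 0.01386.
P(min > 30.9) = e^(−0.01386·30.9) = e^(−0.42827) ≈ 0.6516.

0.6516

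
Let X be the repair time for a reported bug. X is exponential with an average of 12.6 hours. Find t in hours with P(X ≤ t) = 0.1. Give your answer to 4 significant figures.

1.328

The rate is λ = 1/12.6 = 0.0793651 per hour.
Set 1 − e^(−λt) = 0.1, so t = −ln(0.9)/λ = 0.10536/0.0793651 ≈ 1.32754 hours.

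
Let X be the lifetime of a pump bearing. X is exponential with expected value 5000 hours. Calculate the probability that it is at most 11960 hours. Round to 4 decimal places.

The rate is λ = 1/5000 = 0.0002 per hour.
P(X ≤ 11960) = 1 − e^(−λ·11960) = 1 − e^(−2.392) ≈ 0.9086.

0.9086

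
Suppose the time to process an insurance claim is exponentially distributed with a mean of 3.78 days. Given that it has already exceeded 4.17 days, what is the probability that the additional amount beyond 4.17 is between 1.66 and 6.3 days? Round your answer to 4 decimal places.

0.4557

The rate is λ = 1/3.78 = 0.26455 per day.
Memoryless: the residual past 4.17 is again Exp(λ).
P(1.66 < residual < 6.3) = e^(−λ·1.66) − e^(−λ·6.3) = 0.64458 − 0.18888 ≈ 0.4557.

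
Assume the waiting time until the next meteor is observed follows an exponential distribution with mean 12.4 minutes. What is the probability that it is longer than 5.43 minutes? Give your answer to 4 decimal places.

0.6454

The rate is λ = 1/12.4 = 0.0806452 per minute.
P(X > 5.43) = e^(−λ·5.43) = e^(−0.4379) ≈ 0.6454.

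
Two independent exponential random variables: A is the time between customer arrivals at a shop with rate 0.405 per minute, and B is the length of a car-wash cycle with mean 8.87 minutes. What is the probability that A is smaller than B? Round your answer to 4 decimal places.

λ_1 = 0.405, λ_2 = 1/8.87 = 0.11274.
For independent exponentials, P(A < B) = λ_1/(λ_1+λ_2) = 0.405/0.51774 ≈ 0.7822.

0.7822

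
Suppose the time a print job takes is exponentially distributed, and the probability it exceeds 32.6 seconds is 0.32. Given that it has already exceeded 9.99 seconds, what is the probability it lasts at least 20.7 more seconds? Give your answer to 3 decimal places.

0.485

From e^(−λ·32.6) = 0.32, λ = −ln(0.32)/32.6 = 0.034952.
Memoryless: P(X > 9.99+20.7 | X > 9.99) = P(X > 20.7) = e^(−0.034952·20.7) ≈ 0.485.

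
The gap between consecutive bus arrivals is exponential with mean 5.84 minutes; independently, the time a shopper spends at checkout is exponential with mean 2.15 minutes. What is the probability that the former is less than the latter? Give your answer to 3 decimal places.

λ_1 = 1/5.84 = 0.171233, λ_2 = 1/2.15 = 0.465116.
For independent exponentials, P(the former < the latter) = λ_1/(λ_1+λ_2) = 0.171233/0.636349 ≈ 0.269.

0.269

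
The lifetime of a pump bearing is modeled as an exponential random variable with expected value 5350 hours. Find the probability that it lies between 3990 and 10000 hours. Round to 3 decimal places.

The rate is λ = 1/5350 = 0.000186916 per hour.
P(3990 < X < 10000) = e^(−λ·3990) − e^(−λ·10000) = 0.47436 − 0.15425 ≈ 0.320.

0.320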